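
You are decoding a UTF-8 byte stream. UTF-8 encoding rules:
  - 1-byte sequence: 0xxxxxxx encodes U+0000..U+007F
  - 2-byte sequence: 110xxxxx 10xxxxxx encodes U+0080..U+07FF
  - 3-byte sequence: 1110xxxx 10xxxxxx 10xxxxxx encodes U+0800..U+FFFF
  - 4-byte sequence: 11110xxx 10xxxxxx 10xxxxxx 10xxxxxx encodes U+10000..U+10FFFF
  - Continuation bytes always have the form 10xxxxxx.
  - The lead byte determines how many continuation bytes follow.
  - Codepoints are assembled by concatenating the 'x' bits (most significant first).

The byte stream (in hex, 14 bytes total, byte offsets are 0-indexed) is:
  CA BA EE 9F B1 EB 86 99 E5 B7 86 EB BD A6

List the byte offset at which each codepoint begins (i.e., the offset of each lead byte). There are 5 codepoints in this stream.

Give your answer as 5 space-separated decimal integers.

Byte[0]=CA: 2-byte lead, need 1 cont bytes. acc=0xA
Byte[1]=BA: continuation. acc=(acc<<6)|0x3A=0x2BA
Completed: cp=U+02BA (starts at byte 0)
Byte[2]=EE: 3-byte lead, need 2 cont bytes. acc=0xE
Byte[3]=9F: continuation. acc=(acc<<6)|0x1F=0x39F
Byte[4]=B1: continuation. acc=(acc<<6)|0x31=0xE7F1
Completed: cp=U+E7F1 (starts at byte 2)
Byte[5]=EB: 3-byte lead, need 2 cont bytes. acc=0xB
Byte[6]=86: continuation. acc=(acc<<6)|0x06=0x2C6
Byte[7]=99: continuation. acc=(acc<<6)|0x19=0xB199
Completed: cp=U+B199 (starts at byte 5)
Byte[8]=E5: 3-byte lead, need 2 cont bytes. acc=0x5
Byte[9]=B7: continuation. acc=(acc<<6)|0x37=0x177
Byte[10]=86: continuation. acc=(acc<<6)|0x06=0x5DC6
Completed: cp=U+5DC6 (starts at byte 8)
Byte[11]=EB: 3-byte lead, need 2 cont bytes. acc=0xB
Byte[12]=BD: continuation. acc=(acc<<6)|0x3D=0x2FD
Byte[13]=A6: continuation. acc=(acc<<6)|0x26=0xBF66
Completed: cp=U+BF66 (starts at byte 11)

Answer: 0 2 5 8 11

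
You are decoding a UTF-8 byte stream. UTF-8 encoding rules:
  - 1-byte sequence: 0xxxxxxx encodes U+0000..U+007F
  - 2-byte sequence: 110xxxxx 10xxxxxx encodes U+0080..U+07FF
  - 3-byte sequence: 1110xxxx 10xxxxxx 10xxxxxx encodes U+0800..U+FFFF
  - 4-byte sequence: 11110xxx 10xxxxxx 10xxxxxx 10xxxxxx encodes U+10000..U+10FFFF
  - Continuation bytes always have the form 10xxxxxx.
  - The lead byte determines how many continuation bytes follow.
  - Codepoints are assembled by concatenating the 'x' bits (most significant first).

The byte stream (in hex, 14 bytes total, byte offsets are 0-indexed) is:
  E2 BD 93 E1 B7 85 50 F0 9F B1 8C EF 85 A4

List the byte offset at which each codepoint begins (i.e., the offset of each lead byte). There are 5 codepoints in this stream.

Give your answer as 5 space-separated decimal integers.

Answer: 0 3 6 7 11

Derivation:
Byte[0]=E2: 3-byte lead, need 2 cont bytes. acc=0x2
Byte[1]=BD: continuation. acc=(acc<<6)|0x3D=0xBD
Byte[2]=93: continuation. acc=(acc<<6)|0x13=0x2F53
Completed: cp=U+2F53 (starts at byte 0)
Byte[3]=E1: 3-byte lead, need 2 cont bytes. acc=0x1
Byte[4]=B7: continuation. acc=(acc<<6)|0x37=0x77
Byte[5]=85: continuation. acc=(acc<<6)|0x05=0x1DC5
Completed: cp=U+1DC5 (starts at byte 3)
Byte[6]=50: 1-byte ASCII. cp=U+0050
Byte[7]=F0: 4-byte lead, need 3 cont bytes. acc=0x0
Byte[8]=9F: continuation. acc=(acc<<6)|0x1F=0x1F
Byte[9]=B1: continuation. acc=(acc<<6)|0x31=0x7F1
Byte[10]=8C: continuation. acc=(acc<<6)|0x0C=0x1FC4C
Completed: cp=U+1FC4C (starts at byte 7)
Byte[11]=EF: 3-byte lead, need 2 cont bytes. acc=0xF
Byte[12]=85: continuation. acc=(acc<<6)|0x05=0x3C5
Byte[13]=A4: continuation. acc=(acc<<6)|0x24=0xF164
Completed: cp=U+F164 (starts at byte 11)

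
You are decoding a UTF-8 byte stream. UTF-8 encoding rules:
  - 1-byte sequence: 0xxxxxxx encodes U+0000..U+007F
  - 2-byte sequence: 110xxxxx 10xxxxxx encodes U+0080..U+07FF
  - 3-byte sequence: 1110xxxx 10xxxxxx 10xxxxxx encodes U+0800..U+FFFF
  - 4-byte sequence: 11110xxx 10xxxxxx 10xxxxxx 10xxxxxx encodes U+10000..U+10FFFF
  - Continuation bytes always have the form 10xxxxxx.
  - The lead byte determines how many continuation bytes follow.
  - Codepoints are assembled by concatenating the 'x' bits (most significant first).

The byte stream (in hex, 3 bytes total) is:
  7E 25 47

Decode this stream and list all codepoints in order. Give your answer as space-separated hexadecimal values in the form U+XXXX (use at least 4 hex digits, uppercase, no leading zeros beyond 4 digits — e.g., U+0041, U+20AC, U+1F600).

Byte[0]=7E: 1-byte ASCII. cp=U+007E
Byte[1]=25: 1-byte ASCII. cp=U+0025
Byte[2]=47: 1-byte ASCII. cp=U+0047

Answer: U+007E U+0025 U+0047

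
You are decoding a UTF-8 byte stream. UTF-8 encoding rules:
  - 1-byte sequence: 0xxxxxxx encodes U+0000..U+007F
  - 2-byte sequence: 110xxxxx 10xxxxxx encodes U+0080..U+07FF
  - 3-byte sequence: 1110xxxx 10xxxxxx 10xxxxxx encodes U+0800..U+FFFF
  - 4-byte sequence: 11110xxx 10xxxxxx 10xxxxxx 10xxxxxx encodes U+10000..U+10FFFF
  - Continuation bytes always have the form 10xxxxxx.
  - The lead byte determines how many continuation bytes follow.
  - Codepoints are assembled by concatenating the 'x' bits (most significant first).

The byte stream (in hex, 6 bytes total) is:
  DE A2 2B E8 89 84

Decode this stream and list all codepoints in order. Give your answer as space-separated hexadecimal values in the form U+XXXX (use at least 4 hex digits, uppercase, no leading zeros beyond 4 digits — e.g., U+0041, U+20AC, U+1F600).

Byte[0]=DE: 2-byte lead, need 1 cont bytes. acc=0x1E
Byte[1]=A2: continuation. acc=(acc<<6)|0x22=0x7A2
Completed: cp=U+07A2 (starts at byte 0)
Byte[2]=2B: 1-byte ASCII. cp=U+002B
Byte[3]=E8: 3-byte lead, need 2 cont bytes. acc=0x8
Byte[4]=89: continuation. acc=(acc<<6)|0x09=0x209
Byte[5]=84: continuation. acc=(acc<<6)|0x04=0x8244
Completed: cp=U+8244 (starts at byte 3)

Answer: U+07A2 U+002B U+8244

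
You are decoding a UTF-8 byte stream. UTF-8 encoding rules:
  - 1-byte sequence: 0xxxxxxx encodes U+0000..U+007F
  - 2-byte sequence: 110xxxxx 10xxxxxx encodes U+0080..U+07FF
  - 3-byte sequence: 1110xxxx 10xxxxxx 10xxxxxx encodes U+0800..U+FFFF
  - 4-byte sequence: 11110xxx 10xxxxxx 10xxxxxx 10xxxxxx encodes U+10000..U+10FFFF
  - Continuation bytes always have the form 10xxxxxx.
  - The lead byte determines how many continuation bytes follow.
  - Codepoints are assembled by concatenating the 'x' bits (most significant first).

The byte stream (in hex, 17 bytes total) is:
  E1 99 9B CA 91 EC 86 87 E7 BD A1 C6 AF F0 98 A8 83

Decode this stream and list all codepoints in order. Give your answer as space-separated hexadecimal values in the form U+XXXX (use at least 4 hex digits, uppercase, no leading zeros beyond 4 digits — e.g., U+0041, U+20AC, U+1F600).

Byte[0]=E1: 3-byte lead, need 2 cont bytes. acc=0x1
Byte[1]=99: continuation. acc=(acc<<6)|0x19=0x59
Byte[2]=9B: continuation. acc=(acc<<6)|0x1B=0x165B
Completed: cp=U+165B (starts at byte 0)
Byte[3]=CA: 2-byte lead, need 1 cont bytes. acc=0xA
Byte[4]=91: continuation. acc=(acc<<6)|0x11=0x291
Completed: cp=U+0291 (starts at byte 3)
Byte[5]=EC: 3-byte lead, need 2 cont bytes. acc=0xC
Byte[6]=86: continuation. acc=(acc<<6)|0x06=0x306
Byte[7]=87: continuation. acc=(acc<<6)|0x07=0xC187
Completed: cp=U+C187 (starts at byte 5)
Byte[8]=E7: 3-byte lead, need 2 cont bytes. acc=0x7
Byte[9]=BD: continuation. acc=(acc<<6)|0x3D=0x1FD
Byte[10]=A1: continuation. acc=(acc<<6)|0x21=0x7F61
Completed: cp=U+7F61 (starts at byte 8)
Byte[11]=C6: 2-byte lead, need 1 cont bytes. acc=0x6
Byte[12]=AF: continuation. acc=(acc<<6)|0x2F=0x1AF
Completed: cp=U+01AF (starts at byte 11)
Byte[13]=F0: 4-byte lead, need 3 cont bytes. acc=0x0
Byte[14]=98: continuation. acc=(acc<<6)|0x18=0x18
Byte[15]=A8: continuation. acc=(acc<<6)|0x28=0x628
Byte[16]=83: continuation. acc=(acc<<6)|0x03=0x18A03
Completed: cp=U+18A03 (starts at byte 13)

Answer: U+165B U+0291 U+C187 U+7F61 U+01AF U+18A03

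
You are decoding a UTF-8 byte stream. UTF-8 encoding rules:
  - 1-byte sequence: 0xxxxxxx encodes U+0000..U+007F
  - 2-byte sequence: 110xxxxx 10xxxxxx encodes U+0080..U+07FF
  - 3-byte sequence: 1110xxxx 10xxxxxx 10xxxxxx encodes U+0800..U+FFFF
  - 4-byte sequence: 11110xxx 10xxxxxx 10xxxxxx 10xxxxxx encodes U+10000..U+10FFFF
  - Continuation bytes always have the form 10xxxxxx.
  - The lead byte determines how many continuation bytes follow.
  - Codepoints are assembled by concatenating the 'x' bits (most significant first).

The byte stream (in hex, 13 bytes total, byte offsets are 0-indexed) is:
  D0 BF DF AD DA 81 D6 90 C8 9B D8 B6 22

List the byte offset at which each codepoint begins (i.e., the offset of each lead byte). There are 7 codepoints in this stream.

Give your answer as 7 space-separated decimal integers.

Byte[0]=D0: 2-byte lead, need 1 cont bytes. acc=0x10
Byte[1]=BF: continuation. acc=(acc<<6)|0x3F=0x43F
Completed: cp=U+043F (starts at byte 0)
Byte[2]=DF: 2-byte lead, need 1 cont bytes. acc=0x1F
Byte[3]=AD: continuation. acc=(acc<<6)|0x2D=0x7ED
Completed: cp=U+07ED (starts at byte 2)
Byte[4]=DA: 2-byte lead, need 1 cont bytes. acc=0x1A
Byte[5]=81: continuation. acc=(acc<<6)|0x01=0x681
Completed: cp=U+0681 (starts at byte 4)
Byte[6]=D6: 2-byte lead, need 1 cont bytes. acc=0x16
Byte[7]=90: continuation. acc=(acc<<6)|0x10=0x590
Completed: cp=U+0590 (starts at byte 6)
Byte[8]=C8: 2-byte lead, need 1 cont bytes. acc=0x8
Byte[9]=9B: continuation. acc=(acc<<6)|0x1B=0x21B
Completed: cp=U+021B (starts at byte 8)
Byte[10]=D8: 2-byte lead, need 1 cont bytes. acc=0x18
Byte[11]=B6: continuation. acc=(acc<<6)|0x36=0x636
Completed: cp=U+0636 (starts at byte 10)
Byte[12]=22: 1-byte ASCII. cp=U+0022

Answer: 0 2 4 6 8 10 12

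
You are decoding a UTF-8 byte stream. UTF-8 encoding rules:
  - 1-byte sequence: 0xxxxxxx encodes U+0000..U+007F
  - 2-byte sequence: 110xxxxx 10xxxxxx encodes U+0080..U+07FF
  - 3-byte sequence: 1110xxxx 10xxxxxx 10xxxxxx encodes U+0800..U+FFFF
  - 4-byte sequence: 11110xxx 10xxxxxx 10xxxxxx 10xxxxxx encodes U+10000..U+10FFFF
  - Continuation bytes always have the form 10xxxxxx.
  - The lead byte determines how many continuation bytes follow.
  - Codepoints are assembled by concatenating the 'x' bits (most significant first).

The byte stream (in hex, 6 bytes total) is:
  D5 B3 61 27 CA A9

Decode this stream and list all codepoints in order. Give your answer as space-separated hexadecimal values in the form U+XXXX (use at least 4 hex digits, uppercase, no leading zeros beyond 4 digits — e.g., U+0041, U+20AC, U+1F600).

Byte[0]=D5: 2-byte lead, need 1 cont bytes. acc=0x15
Byte[1]=B3: continuation. acc=(acc<<6)|0x33=0x573
Completed: cp=U+0573 (starts at byte 0)
Byte[2]=61: 1-byte ASCII. cp=U+0061
Byte[3]=27: 1-byte ASCII. cp=U+0027
Byte[4]=CA: 2-byte lead, need 1 cont bytes. acc=0xA
Byte[5]=A9: continuation. acc=(acc<<6)|0x29=0x2A9
Completed: cp=U+02A9 (starts at byte 4)

Answer: U+0573 U+0061 U+0027 U+02A9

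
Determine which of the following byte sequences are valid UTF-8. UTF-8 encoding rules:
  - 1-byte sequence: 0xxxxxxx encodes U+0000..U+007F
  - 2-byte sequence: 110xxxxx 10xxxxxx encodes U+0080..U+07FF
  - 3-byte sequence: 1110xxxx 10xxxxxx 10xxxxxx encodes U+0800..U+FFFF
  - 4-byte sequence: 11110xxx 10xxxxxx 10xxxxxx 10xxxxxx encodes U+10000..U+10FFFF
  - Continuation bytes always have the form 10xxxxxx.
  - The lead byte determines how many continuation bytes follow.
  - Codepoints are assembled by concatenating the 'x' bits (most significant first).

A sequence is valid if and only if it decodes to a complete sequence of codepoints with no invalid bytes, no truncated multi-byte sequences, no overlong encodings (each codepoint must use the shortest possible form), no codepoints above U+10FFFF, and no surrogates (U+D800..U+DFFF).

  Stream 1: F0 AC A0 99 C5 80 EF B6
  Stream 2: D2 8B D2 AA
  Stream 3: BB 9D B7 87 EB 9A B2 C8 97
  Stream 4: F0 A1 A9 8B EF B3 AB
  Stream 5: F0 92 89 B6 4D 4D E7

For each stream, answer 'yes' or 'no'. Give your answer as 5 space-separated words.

Stream 1: error at byte offset 8. INVALID
Stream 2: decodes cleanly. VALID
Stream 3: error at byte offset 0. INVALID
Stream 4: decodes cleanly. VALID
Stream 5: error at byte offset 7. INVALID

Answer: no yes no yes no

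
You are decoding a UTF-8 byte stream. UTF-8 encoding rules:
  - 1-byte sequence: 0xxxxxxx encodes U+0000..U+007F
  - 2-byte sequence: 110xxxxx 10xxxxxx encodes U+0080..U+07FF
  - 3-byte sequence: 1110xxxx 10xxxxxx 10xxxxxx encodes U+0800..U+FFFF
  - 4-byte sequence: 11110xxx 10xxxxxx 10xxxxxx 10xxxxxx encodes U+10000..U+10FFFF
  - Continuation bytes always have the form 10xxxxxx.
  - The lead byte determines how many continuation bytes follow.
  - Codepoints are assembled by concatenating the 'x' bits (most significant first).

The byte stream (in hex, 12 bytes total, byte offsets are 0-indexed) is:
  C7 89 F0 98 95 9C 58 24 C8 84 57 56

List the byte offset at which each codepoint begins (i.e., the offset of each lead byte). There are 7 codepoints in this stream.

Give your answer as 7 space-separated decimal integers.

Answer: 0 2 6 7 8 10 11

Derivation:
Byte[0]=C7: 2-byte lead, need 1 cont bytes. acc=0x7
Byte[1]=89: continuation. acc=(acc<<6)|0x09=0x1C9
Completed: cp=U+01C9 (starts at byte 0)
Byte[2]=F0: 4-byte lead, need 3 cont bytes. acc=0x0
Byte[3]=98: continuation. acc=(acc<<6)|0x18=0x18
Byte[4]=95: continuation. acc=(acc<<6)|0x15=0x615
Byte[5]=9C: continuation. acc=(acc<<6)|0x1C=0x1855C
Completed: cp=U+1855C (starts at byte 2)
Byte[6]=58: 1-byte ASCII. cp=U+0058
Byte[7]=24: 1-byte ASCII. cp=U+0024
Byte[8]=C8: 2-byte lead, need 1 cont bytes. acc=0x8
Byte[9]=84: continuation. acc=(acc<<6)|0x04=0x204
Completed: cp=U+0204 (starts at byte 8)
Byte[10]=57: 1-byte ASCII. cp=U+0057
Byte[11]=56: 1-byte ASCII. cp=U+0056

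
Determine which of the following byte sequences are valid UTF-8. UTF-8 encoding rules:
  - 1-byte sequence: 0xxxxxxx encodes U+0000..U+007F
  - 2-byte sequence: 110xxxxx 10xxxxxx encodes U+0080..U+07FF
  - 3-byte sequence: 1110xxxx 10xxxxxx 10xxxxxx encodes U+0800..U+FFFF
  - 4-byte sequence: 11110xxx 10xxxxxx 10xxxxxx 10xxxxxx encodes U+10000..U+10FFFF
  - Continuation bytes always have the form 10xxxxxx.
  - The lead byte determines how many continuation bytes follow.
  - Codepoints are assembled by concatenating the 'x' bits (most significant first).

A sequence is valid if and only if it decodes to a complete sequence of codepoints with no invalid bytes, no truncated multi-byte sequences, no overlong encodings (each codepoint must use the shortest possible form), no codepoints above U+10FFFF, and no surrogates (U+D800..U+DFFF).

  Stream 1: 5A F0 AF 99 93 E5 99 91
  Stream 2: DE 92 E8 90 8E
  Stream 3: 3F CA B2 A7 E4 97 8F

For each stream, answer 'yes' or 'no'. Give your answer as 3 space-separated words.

Answer: yes yes no

Derivation:
Stream 1: decodes cleanly. VALID
Stream 2: decodes cleanly. VALID
Stream 3: error at byte offset 3. INVALID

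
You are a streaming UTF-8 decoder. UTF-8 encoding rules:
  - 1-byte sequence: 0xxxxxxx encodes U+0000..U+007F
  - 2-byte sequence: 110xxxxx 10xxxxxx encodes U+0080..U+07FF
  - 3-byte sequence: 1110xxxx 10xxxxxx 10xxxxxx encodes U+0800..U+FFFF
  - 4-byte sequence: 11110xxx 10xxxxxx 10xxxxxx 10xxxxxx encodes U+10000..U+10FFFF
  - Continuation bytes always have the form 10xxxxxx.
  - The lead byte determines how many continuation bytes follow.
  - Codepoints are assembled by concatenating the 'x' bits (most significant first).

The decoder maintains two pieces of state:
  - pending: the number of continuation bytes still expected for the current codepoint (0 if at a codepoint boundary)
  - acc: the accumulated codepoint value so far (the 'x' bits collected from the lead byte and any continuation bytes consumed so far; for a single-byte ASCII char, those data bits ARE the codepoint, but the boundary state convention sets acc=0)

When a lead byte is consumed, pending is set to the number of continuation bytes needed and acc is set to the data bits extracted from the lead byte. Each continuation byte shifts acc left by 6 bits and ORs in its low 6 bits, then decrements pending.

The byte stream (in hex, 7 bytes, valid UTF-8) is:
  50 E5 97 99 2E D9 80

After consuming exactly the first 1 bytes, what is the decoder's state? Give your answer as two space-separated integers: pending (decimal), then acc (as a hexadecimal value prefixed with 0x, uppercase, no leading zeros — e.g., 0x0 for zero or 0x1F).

Byte[0]=50: 1-byte. pending=0, acc=0x0

Answer: 0 0x0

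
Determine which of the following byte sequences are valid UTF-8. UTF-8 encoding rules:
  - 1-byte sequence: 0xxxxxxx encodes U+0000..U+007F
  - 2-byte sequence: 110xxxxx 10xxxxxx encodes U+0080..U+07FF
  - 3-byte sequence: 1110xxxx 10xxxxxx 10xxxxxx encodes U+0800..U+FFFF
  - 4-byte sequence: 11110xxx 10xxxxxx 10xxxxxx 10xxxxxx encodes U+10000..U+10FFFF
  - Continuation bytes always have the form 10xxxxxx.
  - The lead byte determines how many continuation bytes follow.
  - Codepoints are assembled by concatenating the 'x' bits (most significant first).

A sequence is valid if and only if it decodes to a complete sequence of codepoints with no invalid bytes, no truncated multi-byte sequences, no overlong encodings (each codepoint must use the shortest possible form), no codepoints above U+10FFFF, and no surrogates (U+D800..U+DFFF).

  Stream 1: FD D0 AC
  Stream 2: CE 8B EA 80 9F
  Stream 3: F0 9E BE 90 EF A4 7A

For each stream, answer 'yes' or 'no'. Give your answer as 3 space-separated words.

Answer: no yes no

Derivation:
Stream 1: error at byte offset 0. INVALID
Stream 2: decodes cleanly. VALID
Stream 3: error at byte offset 6. INVALID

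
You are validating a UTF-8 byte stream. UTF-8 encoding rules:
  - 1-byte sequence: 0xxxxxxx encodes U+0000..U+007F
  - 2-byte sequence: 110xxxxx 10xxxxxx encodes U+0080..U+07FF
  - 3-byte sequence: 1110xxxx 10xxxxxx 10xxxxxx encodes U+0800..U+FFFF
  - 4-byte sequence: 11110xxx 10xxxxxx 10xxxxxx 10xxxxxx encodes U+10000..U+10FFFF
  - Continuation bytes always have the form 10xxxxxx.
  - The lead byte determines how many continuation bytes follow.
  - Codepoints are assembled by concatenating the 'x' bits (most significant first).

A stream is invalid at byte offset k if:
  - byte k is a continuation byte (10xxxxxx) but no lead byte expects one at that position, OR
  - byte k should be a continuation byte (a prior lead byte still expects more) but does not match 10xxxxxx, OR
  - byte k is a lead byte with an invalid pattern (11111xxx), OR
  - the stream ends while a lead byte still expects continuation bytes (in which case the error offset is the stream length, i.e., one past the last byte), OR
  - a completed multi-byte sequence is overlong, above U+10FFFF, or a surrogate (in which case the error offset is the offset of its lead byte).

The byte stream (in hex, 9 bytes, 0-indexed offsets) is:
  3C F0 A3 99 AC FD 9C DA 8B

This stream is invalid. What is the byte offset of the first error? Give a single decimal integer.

Answer: 5

Derivation:
Byte[0]=3C: 1-byte ASCII. cp=U+003C
Byte[1]=F0: 4-byte lead, need 3 cont bytes. acc=0x0
Byte[2]=A3: continuation. acc=(acc<<6)|0x23=0x23
Byte[3]=99: continuation. acc=(acc<<6)|0x19=0x8D9
Byte[4]=AC: continuation. acc=(acc<<6)|0x2C=0x2366C
Completed: cp=U+2366C (starts at byte 1)
Byte[5]=FD: INVALID lead byte (not 0xxx/110x/1110/11110)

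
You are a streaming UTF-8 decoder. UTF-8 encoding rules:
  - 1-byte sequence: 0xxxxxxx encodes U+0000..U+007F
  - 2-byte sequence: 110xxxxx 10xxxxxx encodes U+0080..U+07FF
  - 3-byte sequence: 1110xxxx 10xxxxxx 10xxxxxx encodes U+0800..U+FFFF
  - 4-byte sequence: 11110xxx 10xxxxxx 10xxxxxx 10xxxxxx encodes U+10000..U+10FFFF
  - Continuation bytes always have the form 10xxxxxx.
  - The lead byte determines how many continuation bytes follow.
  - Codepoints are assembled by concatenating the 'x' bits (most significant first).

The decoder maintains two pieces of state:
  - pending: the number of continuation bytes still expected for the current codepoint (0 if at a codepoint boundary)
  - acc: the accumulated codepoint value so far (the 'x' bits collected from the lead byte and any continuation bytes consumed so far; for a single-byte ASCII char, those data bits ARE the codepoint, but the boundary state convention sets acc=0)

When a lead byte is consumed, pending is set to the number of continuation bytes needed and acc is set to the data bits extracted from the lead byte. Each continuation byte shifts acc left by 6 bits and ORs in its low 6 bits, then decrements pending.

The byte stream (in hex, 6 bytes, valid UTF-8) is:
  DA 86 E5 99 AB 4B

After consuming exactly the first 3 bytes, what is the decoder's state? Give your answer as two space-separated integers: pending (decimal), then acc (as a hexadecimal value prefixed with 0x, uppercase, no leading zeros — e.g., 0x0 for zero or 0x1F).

Answer: 2 0x5

Derivation:
Byte[0]=DA: 2-byte lead. pending=1, acc=0x1A
Byte[1]=86: continuation. acc=(acc<<6)|0x06=0x686, pending=0
Byte[2]=E5: 3-byte lead. pending=2, acc=0x5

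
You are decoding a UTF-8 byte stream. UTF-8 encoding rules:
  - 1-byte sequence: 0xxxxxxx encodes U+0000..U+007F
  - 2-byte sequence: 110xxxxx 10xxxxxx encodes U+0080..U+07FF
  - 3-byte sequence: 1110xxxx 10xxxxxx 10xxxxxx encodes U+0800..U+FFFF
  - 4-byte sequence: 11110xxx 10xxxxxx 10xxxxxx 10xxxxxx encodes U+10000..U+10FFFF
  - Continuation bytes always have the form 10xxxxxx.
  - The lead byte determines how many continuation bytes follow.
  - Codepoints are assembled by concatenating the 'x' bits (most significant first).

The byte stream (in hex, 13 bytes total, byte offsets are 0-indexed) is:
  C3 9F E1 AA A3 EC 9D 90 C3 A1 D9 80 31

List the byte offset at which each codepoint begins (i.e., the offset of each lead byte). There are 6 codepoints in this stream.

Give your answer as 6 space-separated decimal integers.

Byte[0]=C3: 2-byte lead, need 1 cont bytes. acc=0x3
Byte[1]=9F: continuation. acc=(acc<<6)|0x1F=0xDF
Completed: cp=U+00DF (starts at byte 0)
Byte[2]=E1: 3-byte lead, need 2 cont bytes. acc=0x1
Byte[3]=AA: continuation. acc=(acc<<6)|0x2A=0x6A
Byte[4]=A3: continuation. acc=(acc<<6)|0x23=0x1AA3
Completed: cp=U+1AA3 (starts at byte 2)
Byte[5]=EC: 3-byte lead, need 2 cont bytes. acc=0xC
Byte[6]=9D: continuation. acc=(acc<<6)|0x1D=0x31D
Byte[7]=90: continuation. acc=(acc<<6)|0x10=0xC750
Completed: cp=U+C750 (starts at byte 5)
Byte[8]=C3: 2-byte lead, need 1 cont bytes. acc=0x3
Byte[9]=A1: continuation. acc=(acc<<6)|0x21=0xE1
Completed: cp=U+00E1 (starts at byte 8)
Byte[10]=D9: 2-byte lead, need 1 cont bytes. acc=0x19
Byte[11]=80: continuation. acc=(acc<<6)|0x00=0x640
Completed: cp=U+0640 (starts at byte 10)
Byte[12]=31: 1-byte ASCII. cp=U+0031

Answer: 0 2 5 8 10 12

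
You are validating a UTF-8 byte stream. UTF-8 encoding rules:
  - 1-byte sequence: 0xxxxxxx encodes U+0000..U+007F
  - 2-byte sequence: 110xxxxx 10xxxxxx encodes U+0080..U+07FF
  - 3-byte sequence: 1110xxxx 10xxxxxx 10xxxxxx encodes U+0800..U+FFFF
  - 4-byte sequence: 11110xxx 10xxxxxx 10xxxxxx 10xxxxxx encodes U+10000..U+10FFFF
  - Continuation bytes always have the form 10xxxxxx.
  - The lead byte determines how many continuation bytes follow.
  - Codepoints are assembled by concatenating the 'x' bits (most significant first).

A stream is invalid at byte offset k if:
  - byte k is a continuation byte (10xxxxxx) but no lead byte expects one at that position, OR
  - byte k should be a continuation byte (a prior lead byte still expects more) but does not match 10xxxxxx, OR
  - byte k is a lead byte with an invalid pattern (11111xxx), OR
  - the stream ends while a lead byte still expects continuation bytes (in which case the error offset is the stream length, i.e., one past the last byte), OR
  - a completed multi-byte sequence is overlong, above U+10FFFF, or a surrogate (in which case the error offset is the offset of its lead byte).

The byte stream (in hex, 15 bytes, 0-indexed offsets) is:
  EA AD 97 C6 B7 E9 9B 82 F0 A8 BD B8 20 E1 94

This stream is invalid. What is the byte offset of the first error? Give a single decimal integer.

Answer: 15

Derivation:
Byte[0]=EA: 3-byte lead, need 2 cont bytes. acc=0xA
Byte[1]=AD: continuation. acc=(acc<<6)|0x2D=0x2AD
Byte[2]=97: continuation. acc=(acc<<6)|0x17=0xAB57
Completed: cp=U+AB57 (starts at byte 0)
Byte[3]=C6: 2-byte lead, need 1 cont bytes. acc=0x6
Byte[4]=B7: continuation. acc=(acc<<6)|0x37=0x1B7
Completed: cp=U+01B7 (starts at byte 3)
Byte[5]=E9: 3-byte lead, need 2 cont bytes. acc=0x9
Byte[6]=9B: continuation. acc=(acc<<6)|0x1B=0x25B
Byte[7]=82: continuation. acc=(acc<<6)|0x02=0x96C2
Completed: cp=U+96C2 (starts at byte 5)
Byte[8]=F0: 4-byte lead, need 3 cont bytes. acc=0x0
Byte[9]=A8: continuation. acc=(acc<<6)|0x28=0x28
Byte[10]=BD: continuation. acc=(acc<<6)|0x3D=0xA3D
Byte[11]=B8: continuation. acc=(acc<<6)|0x38=0x28F78
Completed: cp=U+28F78 (starts at byte 8)
Byte[12]=20: 1-byte ASCII. cp=U+0020
Byte[13]=E1: 3-byte lead, need 2 cont bytes. acc=0x1
Byte[14]=94: continuation. acc=(acc<<6)|0x14=0x54
Byte[15]: stream ended, expected continuation. INVALID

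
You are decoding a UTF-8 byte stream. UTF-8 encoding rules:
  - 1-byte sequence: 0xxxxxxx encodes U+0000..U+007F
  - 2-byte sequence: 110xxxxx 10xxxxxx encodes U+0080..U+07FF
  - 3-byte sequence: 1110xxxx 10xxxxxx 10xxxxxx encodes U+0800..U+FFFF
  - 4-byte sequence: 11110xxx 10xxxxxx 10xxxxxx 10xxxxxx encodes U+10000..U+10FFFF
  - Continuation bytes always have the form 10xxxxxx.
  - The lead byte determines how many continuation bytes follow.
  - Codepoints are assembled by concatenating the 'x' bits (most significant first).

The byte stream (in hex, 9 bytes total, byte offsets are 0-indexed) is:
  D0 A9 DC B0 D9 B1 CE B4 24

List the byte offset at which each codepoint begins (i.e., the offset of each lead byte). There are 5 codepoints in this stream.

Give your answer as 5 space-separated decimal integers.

Answer: 0 2 4 6 8

Derivation:
Byte[0]=D0: 2-byte lead, need 1 cont bytes. acc=0x10
Byte[1]=A9: continuation. acc=(acc<<6)|0x29=0x429
Completed: cp=U+0429 (starts at byte 0)
Byte[2]=DC: 2-byte lead, need 1 cont bytes. acc=0x1C
Byte[3]=B0: continuation. acc=(acc<<6)|0x30=0x730
Completed: cp=U+0730 (starts at byte 2)
Byte[4]=D9: 2-byte lead, need 1 cont bytes. acc=0x19
Byte[5]=B1: continuation. acc=(acc<<6)|0x31=0x671
Completed: cp=U+0671 (starts at byte 4)
Byte[6]=CE: 2-byte lead, need 1 cont bytes. acc=0xE
Byte[7]=B4: continuation. acc=(acc<<6)|0x34=0x3B4
Completed: cp=U+03B4 (starts at byte 6)
Byte[8]=24: 1-byte ASCII. cp=U+0024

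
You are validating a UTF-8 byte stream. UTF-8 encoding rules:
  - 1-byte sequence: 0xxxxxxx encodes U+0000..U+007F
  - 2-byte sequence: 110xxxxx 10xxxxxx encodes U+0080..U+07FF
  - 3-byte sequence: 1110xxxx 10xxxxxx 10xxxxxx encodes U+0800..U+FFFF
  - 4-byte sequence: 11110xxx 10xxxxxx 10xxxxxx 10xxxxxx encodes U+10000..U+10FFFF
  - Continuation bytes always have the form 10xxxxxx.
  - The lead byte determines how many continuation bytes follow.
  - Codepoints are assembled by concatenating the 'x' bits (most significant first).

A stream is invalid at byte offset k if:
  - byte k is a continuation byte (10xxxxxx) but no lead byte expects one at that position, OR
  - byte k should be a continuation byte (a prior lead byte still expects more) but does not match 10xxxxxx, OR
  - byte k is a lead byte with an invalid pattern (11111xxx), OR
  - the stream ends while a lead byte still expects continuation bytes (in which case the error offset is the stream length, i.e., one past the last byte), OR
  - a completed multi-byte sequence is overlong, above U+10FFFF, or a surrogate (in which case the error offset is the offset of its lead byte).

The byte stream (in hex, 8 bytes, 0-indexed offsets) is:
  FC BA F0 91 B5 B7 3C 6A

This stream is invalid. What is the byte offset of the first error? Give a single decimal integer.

Answer: 0

Derivation:
Byte[0]=FC: INVALID lead byte (not 0xxx/110x/1110/11110)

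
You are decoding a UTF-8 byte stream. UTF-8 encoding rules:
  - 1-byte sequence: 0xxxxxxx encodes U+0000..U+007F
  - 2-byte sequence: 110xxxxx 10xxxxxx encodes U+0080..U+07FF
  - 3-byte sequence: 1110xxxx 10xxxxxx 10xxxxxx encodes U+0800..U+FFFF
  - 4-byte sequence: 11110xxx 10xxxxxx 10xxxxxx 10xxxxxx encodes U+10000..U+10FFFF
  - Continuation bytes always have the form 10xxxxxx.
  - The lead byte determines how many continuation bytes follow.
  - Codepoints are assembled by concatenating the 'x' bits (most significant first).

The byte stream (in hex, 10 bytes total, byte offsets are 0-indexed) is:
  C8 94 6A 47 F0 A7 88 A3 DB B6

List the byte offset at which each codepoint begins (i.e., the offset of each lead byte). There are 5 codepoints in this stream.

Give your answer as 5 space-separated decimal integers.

Byte[0]=C8: 2-byte lead, need 1 cont bytes. acc=0x8
Byte[1]=94: continuation. acc=(acc<<6)|0x14=0x214
Completed: cp=U+0214 (starts at byte 0)
Byte[2]=6A: 1-byte ASCII. cp=U+006A
Byte[3]=47: 1-byte ASCII. cp=U+0047
Byte[4]=F0: 4-byte lead, need 3 cont bytes. acc=0x0
Byte[5]=A7: continuation. acc=(acc<<6)|0x27=0x27
Byte[6]=88: continuation. acc=(acc<<6)|0x08=0x9C8
Byte[7]=A3: continuation. acc=(acc<<6)|0x23=0x27223
Completed: cp=U+27223 (starts at byte 4)
Byte[8]=DB: 2-byte lead, need 1 cont bytes. acc=0x1B
Byte[9]=B6: continuation. acc=(acc<<6)|0x36=0x6F6
Completed: cp=U+06F6 (starts at byte 8)

Answer: 0 2 3 4 8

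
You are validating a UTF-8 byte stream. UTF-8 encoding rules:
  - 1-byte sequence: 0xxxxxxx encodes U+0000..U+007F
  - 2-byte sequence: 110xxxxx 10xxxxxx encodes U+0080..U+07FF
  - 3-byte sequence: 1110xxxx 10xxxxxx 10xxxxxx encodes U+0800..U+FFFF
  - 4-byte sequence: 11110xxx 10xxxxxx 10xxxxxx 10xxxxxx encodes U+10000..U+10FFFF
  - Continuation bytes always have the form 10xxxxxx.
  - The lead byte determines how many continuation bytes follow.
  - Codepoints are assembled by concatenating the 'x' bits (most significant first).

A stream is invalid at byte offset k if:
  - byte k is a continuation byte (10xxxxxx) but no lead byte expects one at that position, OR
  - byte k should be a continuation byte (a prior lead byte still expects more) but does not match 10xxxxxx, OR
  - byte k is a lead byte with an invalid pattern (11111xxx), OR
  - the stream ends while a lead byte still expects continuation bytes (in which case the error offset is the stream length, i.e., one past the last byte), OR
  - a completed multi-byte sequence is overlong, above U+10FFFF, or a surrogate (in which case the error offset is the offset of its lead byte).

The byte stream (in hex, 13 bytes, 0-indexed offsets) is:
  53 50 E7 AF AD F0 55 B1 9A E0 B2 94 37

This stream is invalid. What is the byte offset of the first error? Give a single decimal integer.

Answer: 6

Derivation:
Byte[0]=53: 1-byte ASCII. cp=U+0053
Byte[1]=50: 1-byte ASCII. cp=U+0050
Byte[2]=E7: 3-byte lead, need 2 cont bytes. acc=0x7
Byte[3]=AF: continuation. acc=(acc<<6)|0x2F=0x1EF
Byte[4]=AD: continuation. acc=(acc<<6)|0x2D=0x7BED
Completed: cp=U+7BED (starts at byte 2)
Byte[5]=F0: 4-byte lead, need 3 cont bytes. acc=0x0
Byte[6]=55: expected 10xxxxxx continuation. INVALID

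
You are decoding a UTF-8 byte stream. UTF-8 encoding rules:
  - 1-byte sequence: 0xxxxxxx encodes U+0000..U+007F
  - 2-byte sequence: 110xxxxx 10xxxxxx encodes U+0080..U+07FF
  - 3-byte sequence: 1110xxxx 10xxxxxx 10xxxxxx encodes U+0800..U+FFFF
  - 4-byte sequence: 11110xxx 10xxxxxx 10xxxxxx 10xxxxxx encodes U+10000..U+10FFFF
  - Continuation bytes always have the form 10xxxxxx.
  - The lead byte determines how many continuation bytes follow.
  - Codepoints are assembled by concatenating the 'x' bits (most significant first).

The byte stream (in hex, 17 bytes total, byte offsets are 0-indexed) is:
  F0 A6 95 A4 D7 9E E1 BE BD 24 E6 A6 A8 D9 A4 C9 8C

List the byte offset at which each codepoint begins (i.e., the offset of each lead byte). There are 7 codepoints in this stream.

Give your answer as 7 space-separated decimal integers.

Byte[0]=F0: 4-byte lead, need 3 cont bytes. acc=0x0
Byte[1]=A6: continuation. acc=(acc<<6)|0x26=0x26
Byte[2]=95: continuation. acc=(acc<<6)|0x15=0x995
Byte[3]=A4: continuation. acc=(acc<<6)|0x24=0x26564
Completed: cp=U+26564 (starts at byte 0)
Byte[4]=D7: 2-byte lead, need 1 cont bytes. acc=0x17
Byte[5]=9E: continuation. acc=(acc<<6)|0x1E=0x5DE
Completed: cp=U+05DE (starts at byte 4)
Byte[6]=E1: 3-byte lead, need 2 cont bytes. acc=0x1
Byte[7]=BE: continuation. acc=(acc<<6)|0x3E=0x7E
Byte[8]=BD: continuation. acc=(acc<<6)|0x3D=0x1FBD
Completed: cp=U+1FBD (starts at byte 6)
Byte[9]=24: 1-byte ASCII. cp=U+0024
Byte[10]=E6: 3-byte lead, need 2 cont bytes. acc=0x6
Byte[11]=A6: continuation. acc=(acc<<6)|0x26=0x1A6
Byte[12]=A8: continuation. acc=(acc<<6)|0x28=0x69A8
Completed: cp=U+69A8 (starts at byte 10)
Byte[13]=D9: 2-byte lead, need 1 cont bytes. acc=0x19
Byte[14]=A4: continuation. acc=(acc<<6)|0x24=0x664
Completed: cp=U+0664 (starts at byte 13)
Byte[15]=C9: 2-byte lead, need 1 cont bytes. acc=0x9
Byte[16]=8C: continuation. acc=(acc<<6)|0x0C=0x24C
Completed: cp=U+024C (starts at byte 15)

Answer: 0 4 6 9 10 13 15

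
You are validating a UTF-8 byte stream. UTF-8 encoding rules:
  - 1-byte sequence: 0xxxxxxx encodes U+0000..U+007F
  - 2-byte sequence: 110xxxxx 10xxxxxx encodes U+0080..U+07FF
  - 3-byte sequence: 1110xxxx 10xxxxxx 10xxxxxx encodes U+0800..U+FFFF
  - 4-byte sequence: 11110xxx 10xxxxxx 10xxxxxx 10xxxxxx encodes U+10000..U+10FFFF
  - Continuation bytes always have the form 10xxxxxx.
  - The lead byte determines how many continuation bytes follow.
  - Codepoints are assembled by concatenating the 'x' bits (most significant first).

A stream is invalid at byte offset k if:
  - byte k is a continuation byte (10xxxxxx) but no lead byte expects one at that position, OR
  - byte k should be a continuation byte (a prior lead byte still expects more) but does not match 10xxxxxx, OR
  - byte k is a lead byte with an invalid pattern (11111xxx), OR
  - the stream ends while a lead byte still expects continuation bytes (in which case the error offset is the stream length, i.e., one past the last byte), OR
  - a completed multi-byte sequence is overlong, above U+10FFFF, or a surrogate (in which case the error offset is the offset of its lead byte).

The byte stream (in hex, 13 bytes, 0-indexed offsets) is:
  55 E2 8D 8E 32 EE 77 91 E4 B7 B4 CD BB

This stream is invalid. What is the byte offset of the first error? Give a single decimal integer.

Byte[0]=55: 1-byte ASCII. cp=U+0055
Byte[1]=E2: 3-byte lead, need 2 cont bytes. acc=0x2
Byte[2]=8D: continuation. acc=(acc<<6)|0x0D=0x8D
Byte[3]=8E: continuation. acc=(acc<<6)|0x0E=0x234E
Completed: cp=U+234E (starts at byte 1)
Byte[4]=32: 1-byte ASCII. cp=U+0032
Byte[5]=EE: 3-byte lead, need 2 cont bytes. acc=0xE
Byte[6]=77: expected 10xxxxxx continuation. INVALID

Answer: 6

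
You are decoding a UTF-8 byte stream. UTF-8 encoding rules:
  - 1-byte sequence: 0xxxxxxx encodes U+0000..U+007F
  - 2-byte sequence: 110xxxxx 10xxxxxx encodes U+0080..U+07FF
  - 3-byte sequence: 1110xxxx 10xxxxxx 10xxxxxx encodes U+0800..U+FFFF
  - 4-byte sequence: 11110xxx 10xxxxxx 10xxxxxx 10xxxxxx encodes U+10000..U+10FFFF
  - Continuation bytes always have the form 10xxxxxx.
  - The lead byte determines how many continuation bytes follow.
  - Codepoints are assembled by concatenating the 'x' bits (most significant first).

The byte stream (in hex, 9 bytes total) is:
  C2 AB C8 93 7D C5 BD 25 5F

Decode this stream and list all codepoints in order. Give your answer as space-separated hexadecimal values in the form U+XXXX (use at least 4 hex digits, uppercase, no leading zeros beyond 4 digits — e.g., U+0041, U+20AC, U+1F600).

Answer: U+00AB U+0213 U+007D U+017D U+0025 U+005F

Derivation:
Byte[0]=C2: 2-byte lead, need 1 cont bytes. acc=0x2
Byte[1]=AB: continuation. acc=(acc<<6)|0x2B=0xAB
Completed: cp=U+00AB (starts at byte 0)
Byte[2]=C8: 2-byte lead, need 1 cont bytes. acc=0x8
Byte[3]=93: continuation. acc=(acc<<6)|0x13=0x213
Completed: cp=U+0213 (starts at byte 2)
Byte[4]=7D: 1-byte ASCII. cp=U+007D
Byte[5]=C5: 2-byte lead, need 1 cont bytes. acc=0x5
Byte[6]=BD: continuation. acc=(acc<<6)|0x3D=0x17D
Completed: cp=U+017D (starts at byte 5)
Byte[7]=25: 1-byte ASCII. cp=U+0025
Byte[8]=5F: 1-byte ASCII. cp=U+005F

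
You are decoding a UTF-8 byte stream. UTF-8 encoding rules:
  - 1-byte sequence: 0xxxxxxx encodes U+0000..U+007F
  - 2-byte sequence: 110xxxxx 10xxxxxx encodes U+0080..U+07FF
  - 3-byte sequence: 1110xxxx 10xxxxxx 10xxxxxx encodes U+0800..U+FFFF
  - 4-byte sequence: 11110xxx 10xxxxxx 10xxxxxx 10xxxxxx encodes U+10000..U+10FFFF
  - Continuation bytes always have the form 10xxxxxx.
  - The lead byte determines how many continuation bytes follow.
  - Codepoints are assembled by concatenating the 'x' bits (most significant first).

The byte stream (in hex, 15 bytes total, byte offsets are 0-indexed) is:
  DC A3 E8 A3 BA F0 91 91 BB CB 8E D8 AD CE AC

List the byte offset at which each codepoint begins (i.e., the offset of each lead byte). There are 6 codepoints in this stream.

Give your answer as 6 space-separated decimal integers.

Byte[0]=DC: 2-byte lead, need 1 cont bytes. acc=0x1C
Byte[1]=A3: continuation. acc=(acc<<6)|0x23=0x723
Completed: cp=U+0723 (starts at byte 0)
Byte[2]=E8: 3-byte lead, need 2 cont bytes. acc=0x8
Byte[3]=A3: continuation. acc=(acc<<6)|0x23=0x223
Byte[4]=BA: continuation. acc=(acc<<6)|0x3A=0x88FA
Completed: cp=U+88FA (starts at byte 2)
Byte[5]=F0: 4-byte lead, need 3 cont bytes. acc=0x0
Byte[6]=91: continuation. acc=(acc<<6)|0x11=0x11
Byte[7]=91: continuation. acc=(acc<<6)|0x11=0x451
Byte[8]=BB: continuation. acc=(acc<<6)|0x3B=0x1147B
Completed: cp=U+1147B (starts at byte 5)
Byte[9]=CB: 2-byte lead, need 1 cont bytes. acc=0xB
Byte[10]=8E: continuation. acc=(acc<<6)|0x0E=0x2CE
Completed: cp=U+02CE (starts at byte 9)
Byte[11]=D8: 2-byte lead, need 1 cont bytes. acc=0x18
Byte[12]=AD: continuation. acc=(acc<<6)|0x2D=0x62D
Completed: cp=U+062D (starts at byte 11)
Byte[13]=CE: 2-byte lead, need 1 cont bytes. acc=0xE
Byte[14]=AC: continuation. acc=(acc<<6)|0x2C=0x3AC
Completed: cp=U+03AC (starts at byte 13)

Answer: 0 2 5 9 11 13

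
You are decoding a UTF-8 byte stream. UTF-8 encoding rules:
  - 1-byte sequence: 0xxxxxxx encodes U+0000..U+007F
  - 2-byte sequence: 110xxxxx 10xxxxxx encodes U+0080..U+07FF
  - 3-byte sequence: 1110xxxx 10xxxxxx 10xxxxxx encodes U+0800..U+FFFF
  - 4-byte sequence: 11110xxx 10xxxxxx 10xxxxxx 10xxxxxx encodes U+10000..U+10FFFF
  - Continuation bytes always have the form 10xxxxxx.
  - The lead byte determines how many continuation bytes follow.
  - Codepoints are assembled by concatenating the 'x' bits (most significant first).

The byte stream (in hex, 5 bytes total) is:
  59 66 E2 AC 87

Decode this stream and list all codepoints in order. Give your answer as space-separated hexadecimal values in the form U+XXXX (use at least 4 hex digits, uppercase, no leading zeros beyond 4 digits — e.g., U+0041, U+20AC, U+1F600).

Byte[0]=59: 1-byte ASCII. cp=U+0059
Byte[1]=66: 1-byte ASCII. cp=U+0066
Byte[2]=E2: 3-byte lead, need 2 cont bytes. acc=0x2
Byte[3]=AC: continuation. acc=(acc<<6)|0x2C=0xAC
Byte[4]=87: continuation. acc=(acc<<6)|0x07=0x2B07
Completed: cp=U+2B07 (starts at byte 2)

Answer: U+0059 U+0066 U+2B07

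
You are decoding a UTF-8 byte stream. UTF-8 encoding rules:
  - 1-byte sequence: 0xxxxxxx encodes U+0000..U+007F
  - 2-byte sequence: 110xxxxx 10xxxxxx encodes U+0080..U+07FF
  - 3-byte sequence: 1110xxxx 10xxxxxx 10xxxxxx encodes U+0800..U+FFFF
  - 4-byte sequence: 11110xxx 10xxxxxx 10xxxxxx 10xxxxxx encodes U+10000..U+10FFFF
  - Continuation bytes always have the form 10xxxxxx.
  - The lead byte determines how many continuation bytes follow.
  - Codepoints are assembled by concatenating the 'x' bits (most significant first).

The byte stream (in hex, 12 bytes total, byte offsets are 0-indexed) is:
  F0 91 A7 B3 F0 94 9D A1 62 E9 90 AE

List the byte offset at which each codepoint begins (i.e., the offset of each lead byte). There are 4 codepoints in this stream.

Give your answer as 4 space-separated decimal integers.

Byte[0]=F0: 4-byte lead, need 3 cont bytes. acc=0x0
Byte[1]=91: continuation. acc=(acc<<6)|0x11=0x11
Byte[2]=A7: continuation. acc=(acc<<6)|0x27=0x467
Byte[3]=B3: continuation. acc=(acc<<6)|0x33=0x119F3
Completed: cp=U+119F3 (starts at byte 0)
Byte[4]=F0: 4-byte lead, need 3 cont bytes. acc=0x0
Byte[5]=94: continuation. acc=(acc<<6)|0x14=0x14
Byte[6]=9D: continuation. acc=(acc<<6)|0x1D=0x51D
Byte[7]=A1: continuation. acc=(acc<<6)|0x21=0x14761
Completed: cp=U+14761 (starts at byte 4)
Byte[8]=62: 1-byte ASCII. cp=U+0062
Byte[9]=E9: 3-byte lead, need 2 cont bytes. acc=0x9
Byte[10]=90: continuation. acc=(acc<<6)|0x10=0x250
Byte[11]=AE: continuation. acc=(acc<<6)|0x2E=0x942E
Completed: cp=U+942E (starts at byte 9)

Answer: 0 4 8 9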